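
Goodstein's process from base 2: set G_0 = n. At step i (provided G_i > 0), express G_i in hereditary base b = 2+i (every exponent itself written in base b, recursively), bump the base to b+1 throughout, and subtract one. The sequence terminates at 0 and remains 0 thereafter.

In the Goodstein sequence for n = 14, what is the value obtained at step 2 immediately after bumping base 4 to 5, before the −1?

G_0 = 14. HB_2(14) = 2^(2 + 1) + 2^2 + 2. Bump = 111. G_1 = 110.
G_1 = 110. HB_3(110) = 3^(3 + 1) + 3^3 + 2. Bump = 1282. G_2 = 1281.

18751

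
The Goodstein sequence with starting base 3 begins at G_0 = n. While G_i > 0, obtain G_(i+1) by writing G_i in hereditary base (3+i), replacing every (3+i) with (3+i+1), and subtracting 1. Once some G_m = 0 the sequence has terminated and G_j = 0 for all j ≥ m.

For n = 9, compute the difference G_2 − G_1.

2

(0) 9|_3 = 3^2 ↦ 4^2|_4 = 16 ⇒ 15
(1) 15|_4 = 3·4 + 3 ↦ 3·5 + 3|_5 = 18 ⇒ 17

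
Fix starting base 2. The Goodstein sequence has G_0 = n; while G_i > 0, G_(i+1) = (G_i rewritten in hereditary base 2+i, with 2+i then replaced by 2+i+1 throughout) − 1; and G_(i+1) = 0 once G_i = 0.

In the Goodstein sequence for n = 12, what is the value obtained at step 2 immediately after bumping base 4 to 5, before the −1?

15686

step 0: 12 = 2^(2 + 1) + 2^2; sub 3 for 2: 3^(3 + 1) + 3^3; = 108; G_1 = 108−1 = 107
step 1: 107 = 3^(3 + 1) + 2·3^2 + 2·3 + 2; sub 4 for 3: 4^(4 + 1) + 2·4^2 + 2·4 + 2; = 1066; G_2 = 1066−1 = 1065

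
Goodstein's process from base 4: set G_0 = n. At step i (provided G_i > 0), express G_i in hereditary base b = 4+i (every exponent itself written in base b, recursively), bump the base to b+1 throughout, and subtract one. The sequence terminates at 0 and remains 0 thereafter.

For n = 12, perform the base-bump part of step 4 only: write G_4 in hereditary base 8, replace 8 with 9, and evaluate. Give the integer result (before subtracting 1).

(0) 12|_4 = 3·4 ↦ 3·5|_5 = 15 ⇒ 14
(1) 14|_5 = 2·5 + 4 ↦ 2·6 + 4|_6 = 16 ⇒ 15
(2) 15|_6 = 2·6 + 3 ↦ 2·7 + 3|_7 = 17 ⇒ 16
(3) 16|_7 = 2·7 + 2 ↦ 2·8 + 2|_8 = 18 ⇒ 17
(4) 17|_8 = 2·8 + 1 ↦ 2·9 + 1|_9 = 19 ⇒ 18

19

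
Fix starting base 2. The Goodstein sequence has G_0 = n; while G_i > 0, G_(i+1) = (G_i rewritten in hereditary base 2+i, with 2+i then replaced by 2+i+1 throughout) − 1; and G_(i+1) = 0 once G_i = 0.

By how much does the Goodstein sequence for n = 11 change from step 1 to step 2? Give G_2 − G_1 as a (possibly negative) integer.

943

i=0: 11 = 2^(2 + 1) + 2 + 1 (b=2); 2→3: 3^(3 + 1) + 3 + 1 = 85; 85−1 = 84
i=1: 84 = 3^(3 + 1) + 3 (b=3); 3→4: 4^(4 + 1) + 4 = 1028; 1028−1 = 1027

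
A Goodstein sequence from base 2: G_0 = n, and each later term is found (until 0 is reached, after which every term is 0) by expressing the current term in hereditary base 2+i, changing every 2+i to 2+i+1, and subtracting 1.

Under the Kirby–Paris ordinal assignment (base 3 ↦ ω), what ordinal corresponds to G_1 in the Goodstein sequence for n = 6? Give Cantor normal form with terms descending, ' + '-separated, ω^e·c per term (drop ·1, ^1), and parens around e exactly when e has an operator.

ω^ω + 2

G_0=6  [base 2] 2^2 + 2  →[2↦3]→  3^3 + 3 = 30  −1 ⇒ G_1=29
G_1=29  [base 3] 3^3 + 2  →[3↦4]→  4^4 + 2 = 258  −1 ⇒ G_2=257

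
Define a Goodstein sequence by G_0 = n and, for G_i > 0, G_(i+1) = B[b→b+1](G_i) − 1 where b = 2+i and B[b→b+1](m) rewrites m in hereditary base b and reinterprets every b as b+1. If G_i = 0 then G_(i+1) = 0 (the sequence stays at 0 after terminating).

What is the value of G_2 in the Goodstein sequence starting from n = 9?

1023

base 2: 9 = 2^(2 + 1) + 1; at 3: 3^(3 + 1) + 1 = 82; next = 81
base 3: 81 = 3^(3 + 1); at 4: 4^(4 + 1) = 1024; next = 1023
base 4: 1023 = 3·4^4 + 3·4^3 + 3·4^2 + 3·4 + 3; at 5: 3·5^5 + 3·5^3 + 3·5^2 + 3·5 + 3 = 9843; next = 9842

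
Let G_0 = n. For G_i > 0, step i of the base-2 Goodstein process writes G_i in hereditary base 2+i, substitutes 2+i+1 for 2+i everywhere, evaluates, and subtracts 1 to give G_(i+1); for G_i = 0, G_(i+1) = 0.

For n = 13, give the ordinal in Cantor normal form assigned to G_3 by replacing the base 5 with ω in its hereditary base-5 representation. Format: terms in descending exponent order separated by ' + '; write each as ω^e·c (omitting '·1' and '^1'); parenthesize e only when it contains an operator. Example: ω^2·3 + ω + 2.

ω^(ω + 1) + ω^3·3 + ω^2·3 + ω·3 + 2

G_0 = 13. HB_2(13) = 2^(2 + 1) + 2^2 + 1. Bump = 109. G_1 = 108.
G_1 = 108. HB_3(108) = 3^(3 + 1) + 3^3. Bump = 1280. G_2 = 1279.
G_2 = 1279. HB_4(1279) = 4^(4 + 1) + 3·4^3 + 3·4^2 + 3·4 + 3. Bump = 16093. G_3 = 16092.
G_3 = 16092. HB_5(16092) = 5^(5 + 1) + 3·5^3 + 3·5^2 + 3·5 + 2. Bump = 280712. G_4 = 280711.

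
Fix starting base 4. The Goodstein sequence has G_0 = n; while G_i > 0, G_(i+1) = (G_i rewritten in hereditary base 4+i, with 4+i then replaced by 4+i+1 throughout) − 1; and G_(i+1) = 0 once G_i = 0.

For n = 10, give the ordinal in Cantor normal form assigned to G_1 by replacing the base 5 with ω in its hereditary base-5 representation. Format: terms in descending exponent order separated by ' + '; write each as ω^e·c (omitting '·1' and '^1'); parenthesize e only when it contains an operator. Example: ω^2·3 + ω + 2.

G_0=10  [base 4] 2·4 + 2  →[4↦5]→  2·5 + 2 = 12  −1 ⇒ G_1=11
G_1=11  [base 5] 2·5 + 1  →[5↦6]→  2·6 + 1 = 13  −1 ⇒ G_2=12

ω·2 + 1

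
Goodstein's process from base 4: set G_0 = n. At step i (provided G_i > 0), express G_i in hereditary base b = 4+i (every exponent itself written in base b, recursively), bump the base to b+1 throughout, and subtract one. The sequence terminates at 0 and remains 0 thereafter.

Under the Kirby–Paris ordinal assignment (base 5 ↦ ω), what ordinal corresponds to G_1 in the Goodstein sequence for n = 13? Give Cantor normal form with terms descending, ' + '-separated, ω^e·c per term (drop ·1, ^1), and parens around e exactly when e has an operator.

ω·3

[0] 13 ≡ 3·4 + 1 (base 4). Lift 5: 16. −1: 15.
[1] 15 ≡ 3·5 (base 5). Lift 6: 18. −1: 17.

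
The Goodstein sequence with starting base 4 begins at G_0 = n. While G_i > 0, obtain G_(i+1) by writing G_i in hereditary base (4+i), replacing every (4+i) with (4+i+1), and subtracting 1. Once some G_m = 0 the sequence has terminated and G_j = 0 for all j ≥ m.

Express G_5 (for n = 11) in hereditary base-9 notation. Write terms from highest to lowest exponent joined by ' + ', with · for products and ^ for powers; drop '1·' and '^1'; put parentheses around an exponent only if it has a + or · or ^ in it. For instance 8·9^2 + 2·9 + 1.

base 4: 11 = 2·4 + 3; at 5: 2·5 + 3 = 13; next = 12
base 5: 12 = 2·5 + 2; at 6: 2·6 + 2 = 14; next = 13
base 6: 13 = 2·6 + 1; at 7: 2·7 + 1 = 15; next = 14
base 7: 14 = 2·7; at 8: 2·8 = 16; next = 15
base 8: 15 = 8 + 7; at 9: 9 + 7 = 16; next = 15
base 9: 15 = 9 + 6; at 10: 10 + 6 = 16; next = 15

9 + 6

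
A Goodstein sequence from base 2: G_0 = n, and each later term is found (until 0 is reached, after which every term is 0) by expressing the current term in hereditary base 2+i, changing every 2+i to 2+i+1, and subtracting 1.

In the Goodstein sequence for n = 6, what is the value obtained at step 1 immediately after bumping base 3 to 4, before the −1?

258

i=0: 6 = 2^2 + 2 (b=2); 2→3: 3^3 + 3 = 30; 30−1 = 29
i=1: 29 = 3^3 + 2 (b=3); 3→4: 4^4 + 2 = 258; 258−1 = 257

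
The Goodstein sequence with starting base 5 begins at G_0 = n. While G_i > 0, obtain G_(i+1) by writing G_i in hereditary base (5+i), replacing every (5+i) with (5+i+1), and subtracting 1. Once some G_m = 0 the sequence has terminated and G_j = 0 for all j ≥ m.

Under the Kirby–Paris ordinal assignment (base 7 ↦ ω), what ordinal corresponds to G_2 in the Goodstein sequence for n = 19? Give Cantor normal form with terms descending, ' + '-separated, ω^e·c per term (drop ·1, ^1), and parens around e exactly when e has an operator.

ω·3 + 2

19 —HB5→ 3·5 + 4 —bump→ 3·6 + 4 = 22 —(−1)→ 21
21 —HB6→ 3·6 + 3 —bump→ 3·7 + 3 = 24 —(−1)→ 23
23 —HB7→ 3·7 + 2 —bump→ 3·8 + 2 = 26 —(−1)→ 25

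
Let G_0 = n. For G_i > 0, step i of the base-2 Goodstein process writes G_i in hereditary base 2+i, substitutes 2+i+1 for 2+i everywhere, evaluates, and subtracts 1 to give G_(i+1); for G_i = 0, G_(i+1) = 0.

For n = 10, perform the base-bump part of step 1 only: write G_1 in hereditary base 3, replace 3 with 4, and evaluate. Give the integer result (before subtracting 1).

[0] 10 ≡ 2^(2 + 1) + 2 (base 2). Lift 3: 84. −1: 83.
[1] 83 ≡ 3^(3 + 1) + 2 (base 3). Lift 4: 1026. −1: 1025.

1026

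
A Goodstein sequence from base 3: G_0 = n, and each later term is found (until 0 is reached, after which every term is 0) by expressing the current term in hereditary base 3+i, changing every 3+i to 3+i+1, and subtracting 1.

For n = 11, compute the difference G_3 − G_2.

10

base 3: 11 = 3^2 + 2; at 4: 4^2 + 2 = 18; next = 17
base 4: 17 = 4^2 + 1; at 5: 5^2 + 1 = 26; next = 25
base 5: 25 = 5^2; at 6: 6^2 = 36; next = 35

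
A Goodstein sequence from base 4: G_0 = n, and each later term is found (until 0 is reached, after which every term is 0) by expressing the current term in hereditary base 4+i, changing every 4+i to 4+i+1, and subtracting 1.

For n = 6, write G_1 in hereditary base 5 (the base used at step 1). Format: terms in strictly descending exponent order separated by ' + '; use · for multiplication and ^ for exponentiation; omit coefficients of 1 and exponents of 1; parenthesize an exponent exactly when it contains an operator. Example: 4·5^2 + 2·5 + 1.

5 + 1

[0] 6 ≡ 4 + 2 (base 4). Lift 5: 7. −1: 6.
[1] 6 ≡ 5 + 1 (base 5). Lift 6: 7. −1: 6.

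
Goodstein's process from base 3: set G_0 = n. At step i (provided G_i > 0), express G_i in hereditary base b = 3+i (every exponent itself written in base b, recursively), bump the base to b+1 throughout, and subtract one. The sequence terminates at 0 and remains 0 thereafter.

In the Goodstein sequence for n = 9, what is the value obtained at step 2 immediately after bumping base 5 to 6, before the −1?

20

[0] 9 ≡ 3^2 (base 3). Lift 4: 16. −1: 15.
[1] 15 ≡ 3·4 + 3 (base 4). Lift 5: 18. −1: 17.
[2] 17 ≡ 3·5 + 2 (base 5). Lift 6: 20. −1: 19.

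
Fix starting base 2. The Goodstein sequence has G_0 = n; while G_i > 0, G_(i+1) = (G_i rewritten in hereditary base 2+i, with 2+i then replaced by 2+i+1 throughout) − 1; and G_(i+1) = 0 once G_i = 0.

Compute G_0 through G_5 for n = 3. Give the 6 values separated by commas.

[0] 3 ≡ 2 + 1 (base 2). Lift 3: 4. −1: 3.
[1] 3 ≡ 3 (base 3). Lift 4: 4. −1: 3.
[2] 3 ≡ 3 (base 4). Lift 5: 3. −1: 2.
[3] 2 ≡ 2 (base 5). Lift 6: 2. −1: 1.
[4] 1 ≡ 1 (base 6). Lift 7: 1. −1: 0.

3, 3, 3, 2, 1, 0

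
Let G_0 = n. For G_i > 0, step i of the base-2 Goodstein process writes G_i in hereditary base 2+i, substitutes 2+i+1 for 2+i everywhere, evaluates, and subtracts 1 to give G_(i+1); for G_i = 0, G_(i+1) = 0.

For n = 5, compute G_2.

G_0=5  [base 2] 2^2 + 1  →[2↦3]→  3^3 + 1 = 28  −1 ⇒ G_1=27
G_1=27  [base 3] 3^3  →[3↦4]→  4^4 = 256  −1 ⇒ G_2=255

255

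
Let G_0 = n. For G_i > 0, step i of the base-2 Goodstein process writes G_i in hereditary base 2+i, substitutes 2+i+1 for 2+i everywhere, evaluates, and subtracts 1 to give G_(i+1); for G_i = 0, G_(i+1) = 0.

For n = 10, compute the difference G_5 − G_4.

(0) 10|_2 = 2^(2 + 1) + 2 ↦ 3^(3 + 1) + 3|_3 = 84 ⇒ 83
(1) 83|_3 = 3^(3 + 1) + 2 ↦ 4^(4 + 1) + 2|_4 = 1026 ⇒ 1025
(2) 1025|_4 = 4^(4 + 1) + 1 ↦ 5^(5 + 1) + 1|_5 = 15626 ⇒ 15625
(3) 15625|_5 = 5^(5 + 1) ↦ 6^(6 + 1)|_6 = 279936 ⇒ 279935
(4) 279935|_6 = 5·6^6 + 5·6^5 + 5·6^4 + 5·6^3 + 5·6^2 + 5·6 + 5 ↦ 5·7^7 + 5·7^5 + 5·7^4 + 5·7^3 + 5·7^2 + 5·7 + 5|_7 = 4215755 ⇒ 4215754

3935819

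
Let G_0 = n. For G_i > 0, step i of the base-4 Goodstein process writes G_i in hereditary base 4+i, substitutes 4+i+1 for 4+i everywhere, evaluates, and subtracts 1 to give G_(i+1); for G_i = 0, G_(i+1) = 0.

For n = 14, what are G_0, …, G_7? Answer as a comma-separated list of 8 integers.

[0] 14 ≡ 3·4 + 2 (base 4). Lift 5: 17. −1: 16.
[1] 16 ≡ 3·5 + 1 (base 5). Lift 6: 19. −1: 18.
[2] 18 ≡ 3·6 (base 6). Lift 7: 21. −1: 20.
[3] 20 ≡ 2·7 + 6 (base 7). Lift 8: 22. −1: 21.
[4] 21 ≡ 2·8 + 5 (base 8). Lift 9: 23. −1: 22.
[5] 22 ≡ 2·9 + 4 (base 9). Lift 10: 24. −1: 23.
[6] 23 ≡ 2·10 + 3 (base 10). Lift 11: 25. −1: 24.

14, 16, 18, 20, 21, 22, 23, 24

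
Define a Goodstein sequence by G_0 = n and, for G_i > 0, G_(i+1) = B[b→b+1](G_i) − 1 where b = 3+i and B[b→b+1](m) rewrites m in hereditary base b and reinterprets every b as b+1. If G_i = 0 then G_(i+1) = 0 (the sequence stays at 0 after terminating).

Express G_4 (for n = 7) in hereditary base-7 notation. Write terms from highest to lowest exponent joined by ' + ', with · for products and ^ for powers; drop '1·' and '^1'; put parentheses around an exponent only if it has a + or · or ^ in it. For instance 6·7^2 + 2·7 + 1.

7 + 2

step 0: 7 = 2·3 + 1; sub 4 for 3: 2·4 + 1; = 9; G_1 = 9−1 = 8
step 1: 8 = 2·4; sub 5 for 4: 2·5; = 10; G_2 = 10−1 = 9
step 2: 9 = 5 + 4; sub 6 for 5: 6 + 4; = 10; G_3 = 10−1 = 9
step 3: 9 = 6 + 3; sub 7 for 6: 7 + 3; = 10; G_4 = 10−1 = 9
step 4: 9 = 7 + 2; sub 8 for 7: 8 + 2; = 10; G_5 = 10−1 = 9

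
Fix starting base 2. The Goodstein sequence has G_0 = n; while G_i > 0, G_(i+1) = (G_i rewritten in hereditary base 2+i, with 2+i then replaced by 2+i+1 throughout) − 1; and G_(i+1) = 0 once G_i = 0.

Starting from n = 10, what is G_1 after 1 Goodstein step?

83

G_0 = 10. HB_2(10) = 2^(2 + 1) + 2. Bump = 84. G_1 = 83.
G_1 = 83. HB_3(83) = 3^(3 + 1) + 2. Bump = 1026. G_2 = 1025.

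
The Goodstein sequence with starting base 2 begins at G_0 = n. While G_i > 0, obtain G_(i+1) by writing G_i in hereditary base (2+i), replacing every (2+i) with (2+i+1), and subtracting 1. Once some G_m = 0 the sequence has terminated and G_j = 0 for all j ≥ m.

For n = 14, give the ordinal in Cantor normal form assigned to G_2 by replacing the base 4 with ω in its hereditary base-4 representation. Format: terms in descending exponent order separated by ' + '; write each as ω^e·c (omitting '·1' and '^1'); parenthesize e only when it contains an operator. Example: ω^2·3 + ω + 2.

i=0: 14 = 2^(2 + 1) + 2^2 + 2 (b=2); 2→3: 3^(3 + 1) + 3^3 + 3 = 111; 111−1 = 110
i=1: 110 = 3^(3 + 1) + 3^3 + 2 (b=3); 3→4: 4^(4 + 1) + 4^4 + 2 = 1282; 1282−1 = 1281
i=2: 1281 = 4^(4 + 1) + 4^4 + 1 (b=4); 4→5: 5^(5 + 1) + 5^5 + 1 = 18751; 18751−1 = 18750

ω^(ω + 1) + ω^ω + 1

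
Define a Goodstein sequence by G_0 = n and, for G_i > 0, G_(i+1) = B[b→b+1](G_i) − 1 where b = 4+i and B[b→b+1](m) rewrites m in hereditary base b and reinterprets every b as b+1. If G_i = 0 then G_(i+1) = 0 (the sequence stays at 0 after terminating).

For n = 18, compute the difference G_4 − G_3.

5

(0) 18|_4 = 4^2 + 2 ↦ 5^2 + 2|_5 = 27 ⇒ 26
(1) 26|_5 = 5^2 + 1 ↦ 6^2 + 1|_6 = 37 ⇒ 36
(2) 36|_6 = 6^2 ↦ 7^2|_7 = 49 ⇒ 48
(3) 48|_7 = 6·7 + 6 ↦ 6·8 + 6|_8 = 54 ⇒ 53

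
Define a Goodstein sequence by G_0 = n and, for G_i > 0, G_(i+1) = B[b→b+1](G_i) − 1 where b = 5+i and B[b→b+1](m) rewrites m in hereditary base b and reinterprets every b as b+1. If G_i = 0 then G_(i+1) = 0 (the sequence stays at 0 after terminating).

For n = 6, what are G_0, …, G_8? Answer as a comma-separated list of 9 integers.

6, 6, 6, 5, 4, 3, 2, 1, 0

step 0: 6 = 5 + 1; sub 6 for 5: 6 + 1; = 7; G_1 = 7−1 = 6
step 1: 6 = 6; sub 7 for 6: 7; = 7; G_2 = 7−1 = 6
step 2: 6 = 6; sub 8 for 7: 6; = 6; G_3 = 6−1 = 5
step 3: 5 = 5; sub 9 for 8: 5; = 5; G_4 = 5−1 = 4
step 4: 4 = 4; sub 10 for 9: 4; = 4; G_5 = 4−1 = 3
step 5: 3 = 3; sub 11 for 10: 3; = 3; G_6 = 3−1 = 2
step 6: 2 = 2; sub 12 for 11: 2; = 2; G_7 = 2−1 = 1
step 7: 1 = 1; sub 13 for 12: 1; = 1; G_8 = 1−1 = 0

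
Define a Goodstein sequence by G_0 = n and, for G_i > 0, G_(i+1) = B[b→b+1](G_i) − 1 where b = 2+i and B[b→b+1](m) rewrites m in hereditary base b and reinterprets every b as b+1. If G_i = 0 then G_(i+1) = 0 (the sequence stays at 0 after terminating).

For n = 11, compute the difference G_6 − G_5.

step 0: 11 = 2^(2 + 1) + 2 + 1; sub 3 for 2: 3^(3 + 1) + 3 + 1; = 85; G_1 = 85−1 = 84
step 1: 84 = 3^(3 + 1) + 3; sub 4 for 3: 4^(4 + 1) + 4; = 1028; G_2 = 1028−1 = 1027
step 2: 1027 = 4^(4 + 1) + 3; sub 5 for 4: 5^(5 + 1) + 3; = 15628; G_3 = 15628−1 = 15627
step 3: 15627 = 5^(5 + 1) + 2; sub 6 for 5: 6^(6 + 1) + 2; = 279938; G_4 = 279938−1 = 279937
step 4: 279937 = 6^(6 + 1) + 1; sub 7 for 6: 7^(7 + 1) + 1; = 5764802; G_5 = 5764802−1 = 5764801
step 5: 5764801 = 7^(7 + 1); sub 8 for 7: 8^(8 + 1); = 134217728; G_6 = 134217728−1 = 134217727

128452926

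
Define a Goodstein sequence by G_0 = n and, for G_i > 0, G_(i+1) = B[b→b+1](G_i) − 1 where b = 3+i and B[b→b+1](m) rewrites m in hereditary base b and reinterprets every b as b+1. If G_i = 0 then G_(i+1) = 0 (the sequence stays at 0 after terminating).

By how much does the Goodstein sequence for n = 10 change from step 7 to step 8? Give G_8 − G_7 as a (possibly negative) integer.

i=0: 10 = 3^2 + 1 (b=3); 3→4: 4^2 + 1 = 17; 17−1 = 16
i=1: 16 = 4^2 (b=4); 4→5: 5^2 = 25; 25−1 = 24
i=2: 24 = 4·5 + 4 (b=5); 5→6: 4·6 + 4 = 28; 28−1 = 27
i=3: 27 = 4·6 + 3 (b=6); 6→7: 4·7 + 3 = 31; 31−1 = 30
i=4: 30 = 4·7 + 2 (b=7); 7→8: 4·8 + 2 = 34; 34−1 = 33
i=5: 33 = 4·8 + 1 (b=8); 8→9: 4·9 + 1 = 37; 37−1 = 36
i=6: 36 = 4·9 (b=9); 9→10: 4·10 = 40; 40−1 = 39
i=7: 39 = 3·10 + 9 (b=10); 10→11: 3·11 + 9 = 42; 42−1 = 41

2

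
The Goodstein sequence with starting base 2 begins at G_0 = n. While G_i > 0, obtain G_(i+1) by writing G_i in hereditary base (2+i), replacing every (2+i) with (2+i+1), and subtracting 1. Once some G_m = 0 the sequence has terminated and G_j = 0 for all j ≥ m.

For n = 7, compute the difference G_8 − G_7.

40111896

(0) 7|_2 = 2^2 + 2 + 1 ↦ 3^3 + 3 + 1|_3 = 31 ⇒ 30
(1) 30|_3 = 3^3 + 3 ↦ 4^4 + 4|_4 = 260 ⇒ 259
(2) 259|_4 = 4^4 + 3 ↦ 5^5 + 3|_5 = 3128 ⇒ 3127
(3) 3127|_5 = 5^5 + 2 ↦ 6^6 + 2|_6 = 46658 ⇒ 46657
(4) 46657|_6 = 6^6 + 1 ↦ 7^7 + 1|_7 = 823544 ⇒ 823543
(5) 823543|_7 = 7^7 ↦ 8^8|_8 = 16777216 ⇒ 16777215
(6) 16777215|_8 = 7·8^7 + 7·8^6 + 7·8^5 + 7·8^4 + 7·8^3 + 7·8^2 + 7·8 + 7 ↦ 7·9^7 + 7·9^6 + 7·9^5 + 7·9^4 + 7·9^3 + 7·9^2 + 7·9 + 7|_9 = 37665880 ⇒ 37665879
(7) 37665879|_9 = 7·9^7 + 7·9^6 + 7·9^5 + 7·9^4 + 7·9^3 + 7·9^2 + 7·9 + 6 ↦ 7·10^7 + 7·10^6 + 7·10^5 + 7·10^4 + 7·10^3 + 7·10^2 + 7·10 + 6|_10 = 77777776 ⇒ 77777775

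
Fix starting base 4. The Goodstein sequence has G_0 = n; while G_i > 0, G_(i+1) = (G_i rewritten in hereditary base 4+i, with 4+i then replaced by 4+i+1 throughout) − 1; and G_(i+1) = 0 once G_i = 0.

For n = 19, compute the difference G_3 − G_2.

(0) 19|_4 = 4^2 + 3 ↦ 5^2 + 3|_5 = 28 ⇒ 27
(1) 27|_5 = 5^2 + 2 ↦ 6^2 + 2|_6 = 38 ⇒ 37
(2) 37|_6 = 6^2 + 1 ↦ 7^2 + 1|_7 = 50 ⇒ 49

12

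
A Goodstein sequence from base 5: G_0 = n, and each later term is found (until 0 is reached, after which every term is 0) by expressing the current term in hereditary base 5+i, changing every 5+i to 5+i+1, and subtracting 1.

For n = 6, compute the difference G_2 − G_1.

step 0: 6 = 5 + 1; sub 6 for 5: 6 + 1; = 7; G_1 = 7−1 = 6
step 1: 6 = 6; sub 7 for 6: 7; = 7; G_2 = 7−1 = 6

0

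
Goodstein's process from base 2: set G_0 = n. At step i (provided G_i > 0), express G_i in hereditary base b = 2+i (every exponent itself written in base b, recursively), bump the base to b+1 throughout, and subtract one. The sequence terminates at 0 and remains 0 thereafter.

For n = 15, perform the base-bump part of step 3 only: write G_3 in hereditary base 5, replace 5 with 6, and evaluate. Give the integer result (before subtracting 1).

15 —HB2→ 2^(2 + 1) + 2^2 + 2 + 1 —bump→ 3^(3 + 1) + 3^3 + 3 + 1 = 112 —(−1)→ 111
111 —HB3→ 3^(3 + 1) + 3^3 + 3 —bump→ 4^(4 + 1) + 4^4 + 4 = 1284 —(−1)→ 1283
1283 —HB4→ 4^(4 + 1) + 4^4 + 3 —bump→ 5^(5 + 1) + 5^5 + 3 = 18753 —(−1)→ 18752
18752 —HB5→ 5^(5 + 1) + 5^5 + 2 —bump→ 6^(6 + 1) + 6^6 + 2 = 326594 —(−1)→ 326593

326594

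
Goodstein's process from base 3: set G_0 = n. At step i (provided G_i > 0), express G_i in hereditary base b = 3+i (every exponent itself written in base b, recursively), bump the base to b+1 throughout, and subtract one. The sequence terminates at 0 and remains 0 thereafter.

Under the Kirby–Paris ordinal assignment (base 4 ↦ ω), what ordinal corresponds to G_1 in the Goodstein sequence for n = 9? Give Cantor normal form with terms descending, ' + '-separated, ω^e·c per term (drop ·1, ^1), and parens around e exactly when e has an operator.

base 3: 9 = 3^2; at 4: 4^2 = 16; next = 15
base 4: 15 = 3·4 + 3; at 5: 3·5 + 3 = 18; next = 17

ω·3 + 3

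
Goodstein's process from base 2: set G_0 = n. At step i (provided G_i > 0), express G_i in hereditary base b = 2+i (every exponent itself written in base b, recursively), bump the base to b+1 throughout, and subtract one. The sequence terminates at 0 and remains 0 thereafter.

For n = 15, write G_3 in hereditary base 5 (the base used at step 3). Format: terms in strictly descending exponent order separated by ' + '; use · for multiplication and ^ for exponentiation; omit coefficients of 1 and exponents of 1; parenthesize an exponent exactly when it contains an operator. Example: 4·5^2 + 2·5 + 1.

step 0: 15 = 2^(2 + 1) + 2^2 + 2 + 1; sub 3 for 2: 3^(3 + 1) + 3^3 + 3 + 1; = 112; G_1 = 112−1 = 111
step 1: 111 = 3^(3 + 1) + 3^3 + 3; sub 4 for 3: 4^(4 + 1) + 4^4 + 4; = 1284; G_2 = 1284−1 = 1283
step 2: 1283 = 4^(4 + 1) + 4^4 + 3; sub 5 for 4: 5^(5 + 1) + 5^5 + 3; = 18753; G_3 = 18753−1 = 18752
step 3: 18752 = 5^(5 + 1) + 5^5 + 2; sub 6 for 5: 6^(6 + 1) + 6^6 + 2; = 326594; G_4 = 326594−1 = 326593

5^(5 + 1) + 5^5 + 2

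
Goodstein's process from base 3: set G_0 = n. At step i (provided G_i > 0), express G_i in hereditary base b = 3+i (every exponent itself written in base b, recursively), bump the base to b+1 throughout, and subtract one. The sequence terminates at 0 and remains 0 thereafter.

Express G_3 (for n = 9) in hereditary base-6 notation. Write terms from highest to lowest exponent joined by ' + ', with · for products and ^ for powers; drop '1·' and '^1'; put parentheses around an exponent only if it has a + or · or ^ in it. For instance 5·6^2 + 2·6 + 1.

9 —HB3→ 3^2 —bump→ 4^2 = 16 —(−1)→ 15
15 —HB4→ 3·4 + 3 —bump→ 3·5 + 3 = 18 —(−1)→ 17
17 —HB5→ 3·5 + 2 —bump→ 3·6 + 2 = 20 —(−1)→ 19
19 —HB6→ 3·6 + 1 —bump→ 3·7 + 1 = 22 —(−1)→ 21

3·6 + 1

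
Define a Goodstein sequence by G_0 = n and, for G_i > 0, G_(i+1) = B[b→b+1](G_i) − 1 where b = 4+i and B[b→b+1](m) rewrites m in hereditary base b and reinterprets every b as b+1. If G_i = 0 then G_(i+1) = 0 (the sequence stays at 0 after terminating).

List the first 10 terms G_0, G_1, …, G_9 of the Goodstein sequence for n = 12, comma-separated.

12, 14, 15, 16, 17, 18, 19, 19, 19, 19

step 0: 12 = 3·4; sub 5 for 4: 3·5; = 15; G_1 = 15−1 = 14
step 1: 14 = 2·5 + 4; sub 6 for 5: 2·6 + 4; = 16; G_2 = 16−1 = 15
step 2: 15 = 2·6 + 3; sub 7 for 6: 2·7 + 3; = 17; G_3 = 17−1 = 16
step 3: 16 = 2·7 + 2; sub 8 for 7: 2·8 + 2; = 18; G_4 = 18−1 = 17
step 4: 17 = 2·8 + 1; sub 9 for 8: 2·9 + 1; = 19; G_5 = 19−1 = 18
step 5: 18 = 2·9; sub 10 for 9: 2·10; = 20; G_6 = 20−1 = 19
step 6: 19 = 10 + 9; sub 11 for 10: 11 + 9; = 20; G_7 = 20−1 = 19
step 7: 19 = 11 + 8; sub 12 for 11: 12 + 8; = 20; G_8 = 20−1 = 19
step 8: 19 = 12 + 7; sub 13 for 12: 13 + 7; = 20; G_9 = 20−1 = 19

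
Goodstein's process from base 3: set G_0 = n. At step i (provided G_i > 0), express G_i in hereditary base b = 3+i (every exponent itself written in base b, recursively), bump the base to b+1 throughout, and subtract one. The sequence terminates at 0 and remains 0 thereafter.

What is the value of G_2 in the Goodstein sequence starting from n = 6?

(0) 6|_3 = 2·3 ↦ 2·4|_4 = 8 ⇒ 7
(1) 7|_4 = 4 + 3 ↦ 5 + 3|_5 = 8 ⇒ 7
(2) 7|_5 = 5 + 2 ↦ 6 + 2|_6 = 8 ⇒ 7

7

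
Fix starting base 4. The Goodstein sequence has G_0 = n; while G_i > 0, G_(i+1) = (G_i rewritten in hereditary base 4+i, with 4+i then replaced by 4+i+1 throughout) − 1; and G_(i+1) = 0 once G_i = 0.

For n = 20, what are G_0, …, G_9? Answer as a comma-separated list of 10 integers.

20, 29, 39, 51, 65, 81, 99, 107, 115, 123

G_0 = 20. HB_4(20) = 4^2 + 4. Bump = 30. G_1 = 29.
G_1 = 29. HB_5(29) = 5^2 + 4. Bump = 40. G_2 = 39.
G_2 = 39. HB_6(39) = 6^2 + 3. Bump = 52. G_3 = 51.
G_3 = 51. HB_7(51) = 7^2 + 2. Bump = 66. G_4 = 65.
G_4 = 65. HB_8(65) = 8^2 + 1. Bump = 82. G_5 = 81.
G_5 = 81. HB_9(81) = 9^2. Bump = 100. G_6 = 99.
G_6 = 99. HB_10(99) = 9·10 + 9. Bump = 108. G_7 = 107.
G_7 = 107. HB_11(107) = 9·11 + 8. Bump = 116. G_8 = 115.
G_8 = 115. HB_12(115) = 9·12 + 7. Bump = 124. G_9 = 123.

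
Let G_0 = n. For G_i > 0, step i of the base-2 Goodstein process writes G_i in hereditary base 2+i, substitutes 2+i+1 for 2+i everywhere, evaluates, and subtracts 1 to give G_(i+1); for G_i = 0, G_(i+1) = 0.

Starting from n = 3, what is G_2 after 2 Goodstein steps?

3 —HB2→ 2 + 1 —bump→ 3 + 1 = 4 —(−1)→ 3
3 —HB3→ 3 —bump→ 4 = 4 —(−1)→ 3

3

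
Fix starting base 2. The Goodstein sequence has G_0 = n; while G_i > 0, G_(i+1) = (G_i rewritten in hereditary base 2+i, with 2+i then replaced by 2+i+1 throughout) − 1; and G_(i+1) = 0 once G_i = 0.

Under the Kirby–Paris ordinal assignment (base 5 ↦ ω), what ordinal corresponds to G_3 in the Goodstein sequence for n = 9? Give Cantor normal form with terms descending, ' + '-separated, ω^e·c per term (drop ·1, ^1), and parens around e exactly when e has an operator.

G_0 = 9. HB_2(9) = 2^(2 + 1) + 1. Bump = 82. G_1 = 81.
G_1 = 81. HB_3(81) = 3^(3 + 1). Bump = 1024. G_2 = 1023.
G_2 = 1023. HB_4(1023) = 3·4^4 + 3·4^3 + 3·4^2 + 3·4 + 3. Bump = 9843. G_3 = 9842.
G_3 = 9842. HB_5(9842) = 3·5^5 + 3·5^3 + 3·5^2 + 3·5 + 2. Bump = 140744. G_4 = 140743.

ω^ω·3 + ω^3·3 + ω^2·3 + ω·3 + 2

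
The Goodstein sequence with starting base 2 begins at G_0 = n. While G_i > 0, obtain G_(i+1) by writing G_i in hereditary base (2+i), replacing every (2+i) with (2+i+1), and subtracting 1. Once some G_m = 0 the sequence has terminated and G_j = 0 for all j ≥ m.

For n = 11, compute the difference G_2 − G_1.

(0) 11|_2 = 2^(2 + 1) + 2 + 1 ↦ 3^(3 + 1) + 3 + 1|_3 = 85 ⇒ 84
(1) 84|_3 = 3^(3 + 1) + 3 ↦ 4^(4 + 1) + 4|_4 = 1028 ⇒ 1027

943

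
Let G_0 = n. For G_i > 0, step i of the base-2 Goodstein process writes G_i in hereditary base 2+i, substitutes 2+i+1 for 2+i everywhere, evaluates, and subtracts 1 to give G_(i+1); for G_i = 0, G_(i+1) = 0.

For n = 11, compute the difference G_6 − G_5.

11 —HB2→ 2^(2 + 1) + 2 + 1 —bump→ 3^(3 + 1) + 3 + 1 = 85 —(−1)→ 84
84 —HB3→ 3^(3 + 1) + 3 —bump→ 4^(4 + 1) + 4 = 1028 —(−1)→ 1027
1027 —HB4→ 4^(4 + 1) + 3 —bump→ 5^(5 + 1) + 3 = 15628 —(−1)→ 15627
15627 —HB5→ 5^(5 + 1) + 2 —bump→ 6^(6 + 1) + 2 = 279938 —(−1)→ 279937
279937 —HB6→ 6^(6 + 1) + 1 —bump→ 7^(7 + 1) + 1 = 5764802 —(−1)→ 5764801
5764801 —HB7→ 7^(7 + 1) —bump→ 8^(8 + 1) = 134217728 —(−1)→ 134217727

128452926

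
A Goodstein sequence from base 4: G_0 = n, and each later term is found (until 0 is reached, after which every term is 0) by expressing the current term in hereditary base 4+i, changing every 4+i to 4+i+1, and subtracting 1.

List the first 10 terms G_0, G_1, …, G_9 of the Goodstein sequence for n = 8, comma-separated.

i=0: 8 = 2·4 (b=4); 4→5: 2·5 = 10; 10−1 = 9
i=1: 9 = 5 + 4 (b=5); 5→6: 6 + 4 = 10; 10−1 = 9
i=2: 9 = 6 + 3 (b=6); 6→7: 7 + 3 = 10; 10−1 = 9
i=3: 9 = 7 + 2 (b=7); 7→8: 8 + 2 = 10; 10−1 = 9
i=4: 9 = 8 + 1 (b=8); 8→9: 9 + 1 = 10; 10−1 = 9
i=5: 9 = 9 (b=9); 9→10: 10 = 10; 10−1 = 9
i=6: 9 = 9 (b=10); 10→11: 9 = 9; 9−1 = 8
i=7: 8 = 8 (b=11); 11→12: 8 = 8; 8−1 = 7
i=8: 7 = 7 (b=12); 12→13: 7 = 7; 7−1 = 6

8, 9, 9, 9, 9, 9, 9, 8, 7, 6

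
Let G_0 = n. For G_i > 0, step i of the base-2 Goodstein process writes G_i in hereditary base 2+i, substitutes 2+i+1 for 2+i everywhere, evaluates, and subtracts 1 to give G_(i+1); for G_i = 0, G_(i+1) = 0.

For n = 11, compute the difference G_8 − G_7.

(0) 11|_2 = 2^(2 + 1) + 2 + 1 ↦ 3^(3 + 1) + 3 + 1|_3 = 85 ⇒ 84
(1) 84|_3 = 3^(3 + 1) + 3 ↦ 4^(4 + 1) + 4|_4 = 1028 ⇒ 1027
(2) 1027|_4 = 4^(4 + 1) + 3 ↦ 5^(5 + 1) + 3|_5 = 15628 ⇒ 15627
(3) 15627|_5 = 5^(5 + 1) + 2 ↦ 6^(6 + 1) + 2|_6 = 279938 ⇒ 279937
(4) 279937|_6 = 6^(6 + 1) + 1 ↦ 7^(7 + 1) + 1|_7 = 5764802 ⇒ 5764801
(5) 5764801|_7 = 7^(7 + 1) ↦ 8^(8 + 1)|_8 = 134217728 ⇒ 134217727
(6) 134217727|_8 = 7·8^8 + 7·8^7 + 7·8^6 + 7·8^5 + 7·8^4 + 7·8^3 + 7·8^2 + 7·8 + 7 ↦ 7·9^9 + 7·9^7 + 7·9^6 + 7·9^5 + 7·9^4 + 7·9^3 + 7·9^2 + 7·9 + 7|_9 = 2749609303 ⇒ 2749609302
(7) 2749609302|_9 = 7·9^9 + 7·9^7 + 7·9^6 + 7·9^5 + 7·9^4 + 7·9^3 + 7·9^2 + 7·9 + 6 ↦ 7·10^10 + 7·10^7 + 7·10^6 + 7·10^5 + 7·10^4 + 7·10^3 + 7·10^2 + 7·10 + 6|_10 = 70077777776 ⇒ 70077777775

67328168473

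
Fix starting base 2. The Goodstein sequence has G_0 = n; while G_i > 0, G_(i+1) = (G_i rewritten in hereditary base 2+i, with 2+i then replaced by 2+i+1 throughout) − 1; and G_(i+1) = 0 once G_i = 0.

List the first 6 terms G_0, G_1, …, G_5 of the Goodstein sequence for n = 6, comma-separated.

6 —HB2→ 2^2 + 2 —bump→ 3^3 + 3 = 30 —(−1)→ 29
29 —HB3→ 3^3 + 2 —bump→ 4^4 + 2 = 258 —(−1)→ 257
257 —HB4→ 4^4 + 1 —bump→ 5^5 + 1 = 3126 —(−1)→ 3125
3125 —HB5→ 5^5 —bump→ 6^6 = 46656 —(−1)→ 46655
46655 —HB6→ 5·6^5 + 5·6^4 + 5·6^3 + 5·6^2 + 5·6 + 5 —bump→ 5·7^5 + 5·7^4 + 5·7^3 + 5·7^2 + 5·7 + 5 = 98040 —(−1)→ 98039

6, 29, 257, 3125, 46655, 98039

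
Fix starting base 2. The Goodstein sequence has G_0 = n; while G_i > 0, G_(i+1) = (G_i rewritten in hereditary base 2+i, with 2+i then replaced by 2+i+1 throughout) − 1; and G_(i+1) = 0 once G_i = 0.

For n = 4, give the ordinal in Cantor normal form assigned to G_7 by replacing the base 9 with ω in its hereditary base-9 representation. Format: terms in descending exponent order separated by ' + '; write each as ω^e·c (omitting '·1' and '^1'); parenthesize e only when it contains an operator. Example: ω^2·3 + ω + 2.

[0] 4 ≡ 2^2 (base 2). Lift 3: 27. −1: 26.
[1] 26 ≡ 2·3^2 + 2·3 + 2 (base 3). Lift 4: 42. −1: 41.
[2] 41 ≡ 2·4^2 + 2·4 + 1 (base 4). Lift 5: 61. −1: 60.
[3] 60 ≡ 2·5^2 + 2·5 (base 5). Lift 6: 84. −1: 83.
[4] 83 ≡ 2·6^2 + 6 + 5 (base 6). Lift 7: 110. −1: 109.
[5] 109 ≡ 2·7^2 + 7 + 4 (base 7). Lift 8: 140. −1: 139.
[6] 139 ≡ 2·8^2 + 8 + 3 (base 8). Lift 9: 174. −1: 173.
[7] 173 ≡ 2·9^2 + 9 + 2 (base 9). Lift 10: 212. −1: 211.

ω^2·2 + ω + 2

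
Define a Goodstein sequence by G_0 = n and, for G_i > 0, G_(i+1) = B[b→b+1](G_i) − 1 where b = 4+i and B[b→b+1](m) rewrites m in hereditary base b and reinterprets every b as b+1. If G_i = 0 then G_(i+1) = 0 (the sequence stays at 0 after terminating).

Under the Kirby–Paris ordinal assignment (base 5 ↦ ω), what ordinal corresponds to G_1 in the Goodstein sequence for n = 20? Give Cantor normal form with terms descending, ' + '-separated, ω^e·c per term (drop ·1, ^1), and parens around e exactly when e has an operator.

G_0 = 20. HB_4(20) = 4^2 + 4. Bump = 30. G_1 = 29.
G_1 = 29. HB_5(29) = 5^2 + 4. Bump = 40. G_2 = 39.

ω^2 + 4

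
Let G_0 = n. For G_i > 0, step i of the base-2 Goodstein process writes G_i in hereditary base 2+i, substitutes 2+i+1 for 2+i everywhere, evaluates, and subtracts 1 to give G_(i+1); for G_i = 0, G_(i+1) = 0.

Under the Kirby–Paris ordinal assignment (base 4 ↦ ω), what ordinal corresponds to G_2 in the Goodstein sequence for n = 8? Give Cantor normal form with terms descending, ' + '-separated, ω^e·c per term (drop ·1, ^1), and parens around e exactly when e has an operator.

G_0 = 8. HB_2(8) = 2^(2 + 1). Bump = 81. G_1 = 80.
G_1 = 80. HB_3(80) = 2·3^3 + 2·3^2 + 2·3 + 2. Bump = 554. G_2 = 553.
G_2 = 553. HB_4(553) = 2·4^4 + 2·4^2 + 2·4 + 1. Bump = 6311. G_3 = 6310.

ω^ω·2 + ω^2·2 + ω·2 + 1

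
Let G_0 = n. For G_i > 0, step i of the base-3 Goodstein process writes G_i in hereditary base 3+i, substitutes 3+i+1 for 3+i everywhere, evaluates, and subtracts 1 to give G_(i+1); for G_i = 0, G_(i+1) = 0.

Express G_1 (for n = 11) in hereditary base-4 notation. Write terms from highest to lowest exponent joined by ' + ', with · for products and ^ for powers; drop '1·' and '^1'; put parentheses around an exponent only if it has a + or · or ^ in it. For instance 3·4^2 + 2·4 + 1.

(0) 11|_3 = 3^2 + 2 ↦ 4^2 + 2|_4 = 18 ⇒ 17
(1) 17|_4 = 4^2 + 1 ↦ 5^2 + 1|_5 = 26 ⇒ 25

4^2 + 1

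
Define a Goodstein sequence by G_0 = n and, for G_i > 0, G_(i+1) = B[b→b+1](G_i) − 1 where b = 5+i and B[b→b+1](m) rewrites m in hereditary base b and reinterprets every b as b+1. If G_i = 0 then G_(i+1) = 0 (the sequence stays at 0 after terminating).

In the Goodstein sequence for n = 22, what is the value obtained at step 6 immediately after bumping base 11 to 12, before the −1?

40

step 0: 22 = 4·5 + 2; sub 6 for 5: 4·6 + 2; = 26; G_1 = 26−1 = 25
step 1: 25 = 4·6 + 1; sub 7 for 6: 4·7 + 1; = 29; G_2 = 29−1 = 28
step 2: 28 = 4·7; sub 8 for 7: 4·8; = 32; G_3 = 32−1 = 31
step 3: 31 = 3·8 + 7; sub 9 for 8: 3·9 + 7; = 34; G_4 = 34−1 = 33
step 4: 33 = 3·9 + 6; sub 10 for 9: 3·10 + 6; = 36; G_5 = 36−1 = 35
step 5: 35 = 3·10 + 5; sub 11 for 10: 3·11 + 5; = 38; G_6 = 38−1 = 37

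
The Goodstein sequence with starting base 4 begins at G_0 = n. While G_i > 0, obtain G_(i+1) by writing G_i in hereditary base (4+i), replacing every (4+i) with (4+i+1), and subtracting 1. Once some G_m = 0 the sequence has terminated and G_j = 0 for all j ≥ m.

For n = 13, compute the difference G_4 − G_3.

1

[0] 13 ≡ 3·4 + 1 (base 4). Lift 5: 16. −1: 15.
[1] 15 ≡ 3·5 (base 5). Lift 6: 18. −1: 17.
[2] 17 ≡ 2·6 + 5 (base 6). Lift 7: 19. −1: 18.
[3] 18 ≡ 2·7 + 4 (base 7). Lift 8: 20. −1: 19.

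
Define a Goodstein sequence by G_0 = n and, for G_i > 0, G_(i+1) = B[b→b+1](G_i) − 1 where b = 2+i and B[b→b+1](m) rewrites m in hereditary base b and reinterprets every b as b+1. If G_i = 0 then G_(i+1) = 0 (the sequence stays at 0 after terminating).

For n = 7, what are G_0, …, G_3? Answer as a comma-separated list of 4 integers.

G_0 = 7. HB_2(7) = 2^2 + 2 + 1. Bump = 31. G_1 = 30.
G_1 = 30. HB_3(30) = 3^3 + 3. Bump = 260. G_2 = 259.
G_2 = 259. HB_4(259) = 4^4 + 3. Bump = 3128. G_3 = 3127.

7, 30, 259, 3127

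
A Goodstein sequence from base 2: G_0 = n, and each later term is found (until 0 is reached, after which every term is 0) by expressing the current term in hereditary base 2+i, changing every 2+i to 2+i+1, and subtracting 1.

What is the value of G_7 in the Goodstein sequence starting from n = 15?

3524450280

i=0: 15 = 2^(2 + 1) + 2^2 + 2 + 1 (b=2); 2→3: 3^(3 + 1) + 3^3 + 3 + 1 = 112; 112−1 = 111
i=1: 111 = 3^(3 + 1) + 3^3 + 3 (b=3); 3→4: 4^(4 + 1) + 4^4 + 4 = 1284; 1284−1 = 1283
i=2: 1283 = 4^(4 + 1) + 4^4 + 3 (b=4); 4→5: 5^(5 + 1) + 5^5 + 3 = 18753; 18753−1 = 18752
i=3: 18752 = 5^(5 + 1) + 5^5 + 2 (b=5); 5→6: 6^(6 + 1) + 6^6 + 2 = 326594; 326594−1 = 326593
i=4: 326593 = 6^(6 + 1) + 6^6 + 1 (b=6); 6→7: 7^(7 + 1) + 7^7 + 1 = 6588345; 6588345−1 = 6588344
i=5: 6588344 = 7^(7 + 1) + 7^7 (b=7); 7→8: 8^(8 + 1) + 8^8 = 150994944; 150994944−1 = 150994943
i=6: 150994943 = 8^(8 + 1) + 7·8^7 + 7·8^6 + 7·8^5 + 7·8^4 + 7·8^3 + 7·8^2 + 7·8 + 7 (b=8); 8→9: 9^(9 + 1) + 7·9^7 + 7·9^6 + 7·9^5 + 7·9^4 + 7·9^3 + 7·9^2 + 7·9 + 7 = 3524450281; 3524450281−1 = 3524450280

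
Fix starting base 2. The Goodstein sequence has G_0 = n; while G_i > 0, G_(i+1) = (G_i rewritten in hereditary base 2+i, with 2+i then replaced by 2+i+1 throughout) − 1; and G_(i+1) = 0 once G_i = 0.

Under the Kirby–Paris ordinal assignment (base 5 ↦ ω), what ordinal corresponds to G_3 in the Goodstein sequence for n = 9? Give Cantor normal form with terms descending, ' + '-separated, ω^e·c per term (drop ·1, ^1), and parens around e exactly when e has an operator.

ω^ω·3 + ω^3·3 + ω^2·3 + ω·3 + 2

[0] 9 ≡ 2^(2 + 1) + 1 (base 2). Lift 3: 82. −1: 81.
[1] 81 ≡ 3^(3 + 1) (base 3). Lift 4: 1024. −1: 1023.
[2] 1023 ≡ 3·4^4 + 3·4^3 + 3·4^2 + 3·4 + 3 (base 4). Lift 5: 9843. −1: 9842.
[3] 9842 ≡ 3·5^5 + 3·5^3 + 3·5^2 + 3·5 + 2 (base 5). Lift 6: 140744. −1: 140743.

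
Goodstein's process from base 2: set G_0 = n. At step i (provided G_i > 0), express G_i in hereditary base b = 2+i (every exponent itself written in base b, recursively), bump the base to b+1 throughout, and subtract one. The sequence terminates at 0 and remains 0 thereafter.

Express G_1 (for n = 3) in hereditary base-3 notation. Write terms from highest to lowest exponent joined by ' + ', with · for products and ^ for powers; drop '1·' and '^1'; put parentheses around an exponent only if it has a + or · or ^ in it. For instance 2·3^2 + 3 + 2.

3

G_0 = 3. HB_2(3) = 2 + 1. Bump = 4. G_1 = 3.
G_1 = 3. HB_3(3) = 3. Bump = 4. G_2 = 3.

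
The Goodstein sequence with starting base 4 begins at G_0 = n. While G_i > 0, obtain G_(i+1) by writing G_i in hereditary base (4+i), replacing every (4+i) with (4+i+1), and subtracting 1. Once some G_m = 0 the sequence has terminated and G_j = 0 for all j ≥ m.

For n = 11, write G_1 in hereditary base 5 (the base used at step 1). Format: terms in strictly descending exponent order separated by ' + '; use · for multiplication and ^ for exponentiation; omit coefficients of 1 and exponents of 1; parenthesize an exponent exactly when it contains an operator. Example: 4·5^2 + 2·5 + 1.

G_0=11  [base 4] 2·4 + 3  →[4↦5]→  2·5 + 3 = 13  −1 ⇒ G_1=12
G_1=12  [base 5] 2·5 + 2  →[5↦6]→  2·6 + 2 = 14  −1 ⇒ G_2=13

2·5 + 2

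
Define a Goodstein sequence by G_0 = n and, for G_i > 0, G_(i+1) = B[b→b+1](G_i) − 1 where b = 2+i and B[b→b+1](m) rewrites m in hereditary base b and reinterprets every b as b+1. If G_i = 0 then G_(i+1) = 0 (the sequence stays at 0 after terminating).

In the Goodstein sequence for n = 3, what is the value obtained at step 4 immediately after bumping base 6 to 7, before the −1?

step 0: 3 = 2 + 1; sub 3 for 2: 3 + 1; = 4; G_1 = 4−1 = 3
step 1: 3 = 3; sub 4 for 3: 4; = 4; G_2 = 4−1 = 3
step 2: 3 = 3; sub 5 for 4: 3; = 3; G_3 = 3−1 = 2
step 3: 2 = 2; sub 6 for 5: 2; = 2; G_4 = 2−1 = 1
step 4: 1 = 1; sub 7 for 6: 1; = 1; G_5 = 1−1 = 0

1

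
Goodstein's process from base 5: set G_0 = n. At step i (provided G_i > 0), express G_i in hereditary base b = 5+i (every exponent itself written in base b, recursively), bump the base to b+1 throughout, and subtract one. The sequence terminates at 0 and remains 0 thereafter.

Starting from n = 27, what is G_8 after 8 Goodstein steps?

step 0: 27 = 5^2 + 2; sub 6 for 5: 6^2 + 2; = 38; G_1 = 38−1 = 37
step 1: 37 = 6^2 + 1; sub 7 for 6: 7^2 + 1; = 50; G_2 = 50−1 = 49
step 2: 49 = 7^2; sub 8 for 7: 8^2; = 64; G_3 = 64−1 = 63
step 3: 63 = 7·8 + 7; sub 9 for 8: 7·9 + 7; = 70; G_4 = 70−1 = 69
step 4: 69 = 7·9 + 6; sub 10 for 9: 7·10 + 6; = 76; G_5 = 76−1 = 75
step 5: 75 = 7·10 + 5; sub 11 for 10: 7·11 + 5; = 82; G_6 = 82−1 = 81
step 6: 81 = 7·11 + 4; sub 12 for 11: 7·12 + 4; = 88; G_7 = 88−1 = 87
step 7: 87 = 7·12 + 3; sub 13 for 12: 7·13 + 3; = 94; G_8 = 94−1 = 93

93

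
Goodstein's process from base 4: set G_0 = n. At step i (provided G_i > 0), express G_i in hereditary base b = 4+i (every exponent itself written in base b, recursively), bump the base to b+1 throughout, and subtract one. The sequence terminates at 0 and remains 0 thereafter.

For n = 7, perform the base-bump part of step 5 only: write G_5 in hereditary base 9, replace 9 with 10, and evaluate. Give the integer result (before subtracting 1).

6

base 4: 7 = 4 + 3; at 5: 5 + 3 = 8; next = 7
base 5: 7 = 5 + 2; at 6: 6 + 2 = 8; next = 7
base 6: 7 = 6 + 1; at 7: 7 + 1 = 8; next = 7
base 7: 7 = 7; at 8: 8 = 8; next = 7
base 8: 7 = 7; at 9: 7 = 7; next = 6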